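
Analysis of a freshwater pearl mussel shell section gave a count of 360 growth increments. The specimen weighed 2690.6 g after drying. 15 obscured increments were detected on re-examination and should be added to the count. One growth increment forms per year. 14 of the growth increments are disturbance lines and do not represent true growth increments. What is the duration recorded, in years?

361 years

After corrections the count is 360 − 14 + 15 = 361 growth increments.
With a one-to-one growth increment periodicity this is 361 years.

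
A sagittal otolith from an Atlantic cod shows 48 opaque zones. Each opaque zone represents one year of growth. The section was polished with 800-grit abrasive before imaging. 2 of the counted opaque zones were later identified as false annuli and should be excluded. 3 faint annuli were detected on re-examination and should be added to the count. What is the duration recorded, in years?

49 years

Correcting the raw count gives 48 − 2 + 3 = 49 true opaque zones.
With a one-to-one opaque zone periodicity this is 49 years.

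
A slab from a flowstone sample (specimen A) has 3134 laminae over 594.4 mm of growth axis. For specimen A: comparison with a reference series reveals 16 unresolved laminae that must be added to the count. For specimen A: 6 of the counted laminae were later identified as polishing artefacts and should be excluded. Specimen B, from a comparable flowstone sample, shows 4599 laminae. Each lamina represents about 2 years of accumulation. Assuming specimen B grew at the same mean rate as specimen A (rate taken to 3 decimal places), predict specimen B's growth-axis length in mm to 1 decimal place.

873.8 mm

Specimen A: after corrections the count is 3134 − 6 + 16 = 3144 laminae.
Specimen A: 3144 laminae at 2 years each span 3144 × 2 = 6288 years.
A: Mean rate = 594.4 mm / 6288 years ≈ 0.095 mm/yr.
Specimen B: 4599 laminae at 2 years each span 4599 × 2 = 9198 years. B's length ≈ 0.095 × 9198 = 873.8 mm.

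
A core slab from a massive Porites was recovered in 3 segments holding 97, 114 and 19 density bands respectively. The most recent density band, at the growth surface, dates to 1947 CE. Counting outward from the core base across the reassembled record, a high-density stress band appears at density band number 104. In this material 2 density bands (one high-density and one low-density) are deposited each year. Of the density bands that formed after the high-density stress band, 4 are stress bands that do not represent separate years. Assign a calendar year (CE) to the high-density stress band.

1886 CE

Total density bands = 97 + 114 + 19 = 230.
Between density band 104 and the growth surface there are 230 − 104 = 126 density bands.
126 − 4 false = 122 true density bands after the high-density stress band.
122 density bands at 2 per year is 122 / 2 = 61 years.
The density band at the growth surface is 1947 CE, so the high-density stress band dates to 1947 − 61 = 1886 CE.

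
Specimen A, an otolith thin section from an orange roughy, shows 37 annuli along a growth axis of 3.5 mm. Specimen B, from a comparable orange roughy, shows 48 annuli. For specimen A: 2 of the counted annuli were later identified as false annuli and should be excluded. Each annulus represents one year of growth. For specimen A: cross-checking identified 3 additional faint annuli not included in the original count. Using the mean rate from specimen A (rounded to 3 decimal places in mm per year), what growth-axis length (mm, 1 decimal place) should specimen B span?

Specimen A: true annulus count = 37 − 2 + 3 = 38.
A: Extension rate ≈ 3.5 / 38 = 0.092 mm/year.
For B, 0.092 mm/year × 48 years = 4.4 mm.

4.4 mm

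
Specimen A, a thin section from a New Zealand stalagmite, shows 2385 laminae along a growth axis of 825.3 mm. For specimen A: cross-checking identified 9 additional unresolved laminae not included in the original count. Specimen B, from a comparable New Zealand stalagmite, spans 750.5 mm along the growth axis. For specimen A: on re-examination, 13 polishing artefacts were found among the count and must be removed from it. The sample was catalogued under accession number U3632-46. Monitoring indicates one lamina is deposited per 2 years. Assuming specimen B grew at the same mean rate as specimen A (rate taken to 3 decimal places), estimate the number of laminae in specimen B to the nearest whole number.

Specimen A: correcting the raw count gives 2385 − 13 + 9 = 2381 true laminae.
Specimen A: at 2 years per lamina, 2381 × 2 = 4762 years.
A: Extension rate ≈ 825.3 / 4762 = 0.173 mm per year.
B spans 750.5 / 0.173 = 4338.15 years; at 2 years per lamina that is 4338.15 / 2 ≈ 2169 laminae.

2169 laminae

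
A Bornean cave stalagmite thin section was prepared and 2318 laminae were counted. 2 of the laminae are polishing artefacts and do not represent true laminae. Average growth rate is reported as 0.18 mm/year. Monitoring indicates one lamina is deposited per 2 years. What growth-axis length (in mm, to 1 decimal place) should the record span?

833.8 mm

Correcting the raw count gives 2318 − 2 = 2316 true laminae.
2316 laminae at 2 years each span 2316 × 2 = 4632 years.
Length ≈ 0.18 × 4632 = 833.8 mm.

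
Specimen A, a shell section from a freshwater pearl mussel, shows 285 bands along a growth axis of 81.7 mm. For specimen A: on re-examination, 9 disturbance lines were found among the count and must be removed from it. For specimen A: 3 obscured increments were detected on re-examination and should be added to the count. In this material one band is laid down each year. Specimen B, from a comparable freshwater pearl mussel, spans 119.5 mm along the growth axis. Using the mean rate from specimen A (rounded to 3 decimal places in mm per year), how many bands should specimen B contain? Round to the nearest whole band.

Specimen A: true band count = 285 − 9 + 3 = 279.
A: 81.7 mm over 279 years gives 81.7 / 279 ≈ 0.293 mm/yr.
Specimen B: 119.5 mm / 0.293 mm per year = 407.85 years ≈ 408 bands.

408 bands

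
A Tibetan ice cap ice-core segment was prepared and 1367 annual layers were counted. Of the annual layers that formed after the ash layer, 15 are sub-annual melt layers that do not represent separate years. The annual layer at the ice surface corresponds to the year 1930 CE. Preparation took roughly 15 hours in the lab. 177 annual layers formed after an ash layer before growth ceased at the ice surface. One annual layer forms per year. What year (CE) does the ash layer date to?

177 annual layers post-date the ash layer.
177 − 15 false = 162 true annual layers after the ash layer.
Counting back 162 years from 1930 CE places the ash layer in 1930 − 162 = 1768 CE.

1768 CE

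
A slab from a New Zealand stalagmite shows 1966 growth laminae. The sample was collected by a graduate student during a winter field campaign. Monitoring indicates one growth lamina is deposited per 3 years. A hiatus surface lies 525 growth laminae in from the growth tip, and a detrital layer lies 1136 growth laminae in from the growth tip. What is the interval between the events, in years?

1833 years

The two markers are separated by 1136 − 525 = 611 growth laminae.
611 growth laminae at 3 years each span 611 × 3 = 1833 years.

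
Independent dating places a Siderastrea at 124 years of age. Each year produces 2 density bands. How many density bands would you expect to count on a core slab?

248 density bands

With 2 density bands per year, 124 years would produce 124 × 2 = 248 density bands.
So 248 density bands should be present.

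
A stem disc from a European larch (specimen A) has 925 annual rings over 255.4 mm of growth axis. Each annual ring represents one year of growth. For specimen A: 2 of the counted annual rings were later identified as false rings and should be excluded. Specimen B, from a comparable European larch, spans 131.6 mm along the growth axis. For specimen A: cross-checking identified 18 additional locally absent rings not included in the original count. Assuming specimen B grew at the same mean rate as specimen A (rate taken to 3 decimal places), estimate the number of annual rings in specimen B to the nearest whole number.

Specimen A: correcting the raw count gives 925 − 2 + 18 = 941 true annual rings.
A: Mean rate = 255.4 mm / 941 years ≈ 0.271 mm per year.
Specimen B: 131.6 mm / 0.271 mm per year = 485.61 years ≈ 486 annual rings.

486 annual rings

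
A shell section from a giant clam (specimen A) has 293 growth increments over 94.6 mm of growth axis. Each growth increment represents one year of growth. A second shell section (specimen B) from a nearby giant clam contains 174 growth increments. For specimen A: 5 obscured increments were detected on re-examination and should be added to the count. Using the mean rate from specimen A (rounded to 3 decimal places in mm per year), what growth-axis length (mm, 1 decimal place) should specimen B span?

55.2 mm

Specimen A: correcting the raw count gives 293 + 5 = 298 true growth increments.
A: Mean rate = 94.6 mm / 298 years ≈ 0.317 mm/year.
Length of B = 0.317 × 174 = 55.2 mm.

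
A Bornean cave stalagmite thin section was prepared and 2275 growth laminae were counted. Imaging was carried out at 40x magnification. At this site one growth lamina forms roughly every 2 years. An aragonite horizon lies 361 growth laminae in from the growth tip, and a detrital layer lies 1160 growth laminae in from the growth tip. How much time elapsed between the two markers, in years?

1598 yr

1160 − 361 = 799 growth laminae lie between the two events.
At 2 years per growth lamina, 799 × 2 = 1598 years.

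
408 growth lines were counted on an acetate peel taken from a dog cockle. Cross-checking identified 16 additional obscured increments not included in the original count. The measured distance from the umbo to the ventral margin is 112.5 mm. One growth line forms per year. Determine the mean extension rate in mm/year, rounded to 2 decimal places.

Correcting the raw count gives 408 + 16 = 424 true growth lines.
Extension rate ≈ 112.5 / 424 = 0.27 mm/year.

0.27 mm/year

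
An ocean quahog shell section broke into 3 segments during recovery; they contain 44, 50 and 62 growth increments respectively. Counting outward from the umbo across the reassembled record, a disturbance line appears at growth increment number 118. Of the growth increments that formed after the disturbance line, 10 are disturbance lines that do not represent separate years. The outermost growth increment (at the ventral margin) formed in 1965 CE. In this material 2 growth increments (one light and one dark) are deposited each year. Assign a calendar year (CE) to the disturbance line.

Total growth increments = 44 + 50 + 62 = 156.
The disturbance line sits at growth increment 118 from the umbo, so 156 − 118 = 38 growth increments formed after it.
38 − 10 false = 28 true growth increments after the disturbance line.
With 2 growth increments per year, 28 / 2 = 14 years.
The growth increment at the ventral margin is 1965 CE, so the disturbance line dates to 1965 − 14 = 1951 CE.

1951 CE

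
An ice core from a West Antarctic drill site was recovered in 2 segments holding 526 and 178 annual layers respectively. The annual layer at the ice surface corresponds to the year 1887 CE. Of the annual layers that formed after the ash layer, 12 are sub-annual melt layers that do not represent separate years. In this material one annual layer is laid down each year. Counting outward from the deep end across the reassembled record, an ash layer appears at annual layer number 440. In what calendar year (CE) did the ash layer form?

Total annual layers = 526 + 178 = 704.
Between annual layer 440 and the ice surface there are 704 − 440 = 264 annual layers.
Excluding 12 false annual layers: 264 − 12 = 252.
1887 − 252 = 1635 CE.

1635 CE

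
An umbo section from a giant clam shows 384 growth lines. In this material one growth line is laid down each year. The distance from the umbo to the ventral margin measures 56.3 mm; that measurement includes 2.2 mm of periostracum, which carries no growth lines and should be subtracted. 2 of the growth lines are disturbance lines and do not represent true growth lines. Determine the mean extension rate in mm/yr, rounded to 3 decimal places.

0.142 mm/yr

Correcting the raw count gives 384 − 2 = 382 true growth lines.
Removing the 2.2 mm offcut leaves 56.3 − 2.2 = 54.1 mm.
Extension rate ≈ 54.1 / 382 = 0.142 mm/yr.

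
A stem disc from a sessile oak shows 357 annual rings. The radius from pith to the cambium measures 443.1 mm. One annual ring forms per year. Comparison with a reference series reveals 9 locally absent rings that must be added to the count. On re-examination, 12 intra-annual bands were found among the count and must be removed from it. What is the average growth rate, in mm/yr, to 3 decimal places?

1.252 mm/yr

True annual ring count = 357 − 12 + 9 = 354.
Extension rate ≈ 443.1 / 354 = 1.252 mm/yr.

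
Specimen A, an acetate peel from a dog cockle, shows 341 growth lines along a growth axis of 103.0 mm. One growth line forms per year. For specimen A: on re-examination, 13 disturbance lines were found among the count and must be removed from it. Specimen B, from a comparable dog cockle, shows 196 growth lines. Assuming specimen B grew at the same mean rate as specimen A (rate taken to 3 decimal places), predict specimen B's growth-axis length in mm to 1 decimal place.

Specimen A: true growth line count = 341 − 13 = 328.
A: 103.0 mm over 328 years gives 103.0 / 328 ≈ 0.314 mm per year.
For B, 0.314 mm/year × 196 years = 61.5 mm.

61.5 mm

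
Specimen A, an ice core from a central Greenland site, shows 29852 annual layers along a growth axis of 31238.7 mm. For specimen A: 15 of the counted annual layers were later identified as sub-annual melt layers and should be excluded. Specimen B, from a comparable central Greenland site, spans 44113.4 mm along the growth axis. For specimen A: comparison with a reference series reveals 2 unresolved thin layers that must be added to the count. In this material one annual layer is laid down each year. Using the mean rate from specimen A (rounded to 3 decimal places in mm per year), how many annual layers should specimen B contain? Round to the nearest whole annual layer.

42133 annual layers

Specimen A: after corrections the count is 29852 − 15 + 2 = 29839 annual layers.
A: 31238.7 mm over 29839 years gives 31238.7 / 29839 ≈ 1.047 mm/year.
Specimen B: 44113.4 mm / 1.047 mm per year = 42133.14 years ≈ 42133 annual layers.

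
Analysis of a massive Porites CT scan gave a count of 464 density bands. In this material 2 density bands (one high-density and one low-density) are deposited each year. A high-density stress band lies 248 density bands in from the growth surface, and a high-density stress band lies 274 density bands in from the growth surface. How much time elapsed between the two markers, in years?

13 years

Separation: 274 − 248 = 26 density bands.
Dividing by 2 density bands per year: 26 / 2 = 13 years.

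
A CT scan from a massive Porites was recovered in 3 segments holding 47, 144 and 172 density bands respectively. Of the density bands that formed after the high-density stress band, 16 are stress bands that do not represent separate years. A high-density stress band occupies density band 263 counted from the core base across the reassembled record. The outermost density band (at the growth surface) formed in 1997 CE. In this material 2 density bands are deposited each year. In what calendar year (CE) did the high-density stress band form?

Total density bands = 47 + 144 + 172 = 363.
The high-density stress band sits at density band 263 from the core base, so 363 − 263 = 100 density bands formed after it.
Removing the 16 false density bands leaves 100 − 16 = 84 true density bands beyond the high-density stress band.
With 2 density bands per year, 84 / 2 = 42 years.
The density band at the growth surface is 1997 CE, so the high-density stress band dates to 1997 − 42 = 1955 CE.

1955 CE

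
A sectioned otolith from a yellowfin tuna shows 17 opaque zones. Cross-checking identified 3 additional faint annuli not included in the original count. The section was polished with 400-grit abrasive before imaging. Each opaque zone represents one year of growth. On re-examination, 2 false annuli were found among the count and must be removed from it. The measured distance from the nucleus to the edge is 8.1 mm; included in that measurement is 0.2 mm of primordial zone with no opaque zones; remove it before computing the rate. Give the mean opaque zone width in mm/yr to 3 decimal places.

True opaque zone count = 17 − 2 + 3 = 18.
The growth record spans 8.1 − 0.2 = 7.9 mm.
Extension rate ≈ 7.9 / 18 = 0.439 mm/yr.

0.439 mm/yr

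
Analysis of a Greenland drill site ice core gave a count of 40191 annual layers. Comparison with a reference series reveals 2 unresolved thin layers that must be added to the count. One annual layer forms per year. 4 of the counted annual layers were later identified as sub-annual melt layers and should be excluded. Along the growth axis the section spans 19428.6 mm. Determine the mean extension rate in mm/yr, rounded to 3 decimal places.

After corrections the count is 40191 − 4 + 2 = 40189 annual layers.
Extension rate ≈ 19428.6 / 40189 = 0.483 mm/yr.

0.483 mm/yr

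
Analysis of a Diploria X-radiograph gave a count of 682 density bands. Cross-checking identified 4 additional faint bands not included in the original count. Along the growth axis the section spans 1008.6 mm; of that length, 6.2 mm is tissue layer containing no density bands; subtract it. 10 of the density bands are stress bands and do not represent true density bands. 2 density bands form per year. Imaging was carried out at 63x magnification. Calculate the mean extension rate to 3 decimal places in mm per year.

Correcting the raw count gives 682 − 10 + 4 = 676 true density bands.
676 density bands at 2 per year is 676 / 2 = 338 years.
Removing the 6.2 mm offcut leaves 1008.6 − 6.2 = 1002.4 mm.
Mean rate = 1002.4 mm / 338 years ≈ 2.966 mm per year.

2.966 mm per year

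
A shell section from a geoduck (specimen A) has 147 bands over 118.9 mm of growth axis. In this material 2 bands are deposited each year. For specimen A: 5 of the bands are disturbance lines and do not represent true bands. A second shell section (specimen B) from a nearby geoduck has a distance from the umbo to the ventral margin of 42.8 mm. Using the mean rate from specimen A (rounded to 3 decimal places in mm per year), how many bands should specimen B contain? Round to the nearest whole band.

Specimen A: correcting the raw count gives 147 − 5 = 142 true bands.
Specimen A: with 2 bands per year, 142 / 2 = 71 years.
A: 118.9 mm over 71 years gives 118.9 / 71 ≈ 1.675 mm per year.
B spans 42.8 / 1.675 = 25.55 years; at 2 bands per year that is 25.55 × 2 ≈ 51 bands.

51 bands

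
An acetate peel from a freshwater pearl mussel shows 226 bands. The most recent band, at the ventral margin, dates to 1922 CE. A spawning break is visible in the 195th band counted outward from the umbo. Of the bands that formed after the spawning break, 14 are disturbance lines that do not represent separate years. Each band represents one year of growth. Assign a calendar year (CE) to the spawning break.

226 − 195 = 31 bands lie beyond the spawning break toward the ventral margin.
Excluding 14 false bands: 31 − 14 = 17.
Counting back 17 years from 1922 CE places the spawning break in 1922 − 17 = 1905 CE.

1905 CE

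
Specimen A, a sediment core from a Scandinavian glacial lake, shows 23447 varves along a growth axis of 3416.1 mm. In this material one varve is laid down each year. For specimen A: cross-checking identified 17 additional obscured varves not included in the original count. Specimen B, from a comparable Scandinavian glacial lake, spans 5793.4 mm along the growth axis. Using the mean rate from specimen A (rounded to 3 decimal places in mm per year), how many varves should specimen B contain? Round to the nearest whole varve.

Specimen A: adjusted count: 23447 + 17 = 23464 varves.
A: Mean rate = 3416.1 mm / 23464 years ≈ 0.146 mm per year.
Specimen B: 5793.4 mm / 0.146 mm per year = 39680.82 years ≈ 39681 varves.

39681 varves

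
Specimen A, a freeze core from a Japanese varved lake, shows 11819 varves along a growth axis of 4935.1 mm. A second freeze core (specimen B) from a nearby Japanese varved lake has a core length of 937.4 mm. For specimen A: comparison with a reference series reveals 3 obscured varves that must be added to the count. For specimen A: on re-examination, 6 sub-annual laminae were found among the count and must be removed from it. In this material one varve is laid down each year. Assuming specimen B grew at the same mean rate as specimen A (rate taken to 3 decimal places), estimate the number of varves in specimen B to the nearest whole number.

Specimen A: adjusted count: 11819 − 6 + 3 = 11816 varves.
A: Mean rate = 4935.1 mm / 11816 years ≈ 0.418 mm/yr.
Specimen B: 937.4 mm / 0.418 mm per year = 2242.58 years ≈ 2243 varves.

2243 varves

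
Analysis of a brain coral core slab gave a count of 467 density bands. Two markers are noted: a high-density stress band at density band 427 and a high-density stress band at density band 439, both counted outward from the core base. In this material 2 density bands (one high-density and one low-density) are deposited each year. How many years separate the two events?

6 years

439 − 427 = 12 density bands lie between the two events.
Dividing by 2 density bands per year: 12 / 2 = 6 years.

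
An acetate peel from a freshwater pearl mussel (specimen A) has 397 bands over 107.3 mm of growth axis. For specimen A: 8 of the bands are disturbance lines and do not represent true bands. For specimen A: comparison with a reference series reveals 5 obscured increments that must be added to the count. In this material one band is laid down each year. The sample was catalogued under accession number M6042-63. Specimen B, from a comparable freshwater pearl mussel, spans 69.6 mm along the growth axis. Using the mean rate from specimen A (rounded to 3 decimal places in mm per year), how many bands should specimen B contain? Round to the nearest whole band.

256 bands

Specimen A: correcting the raw count gives 397 − 8 + 5 = 394 true bands.
A: Extension rate ≈ 107.3 / 394 = 0.272 mm per year.
Specimen B: 69.6 mm / 0.272 mm per year = 255.88 years ≈ 256 bands.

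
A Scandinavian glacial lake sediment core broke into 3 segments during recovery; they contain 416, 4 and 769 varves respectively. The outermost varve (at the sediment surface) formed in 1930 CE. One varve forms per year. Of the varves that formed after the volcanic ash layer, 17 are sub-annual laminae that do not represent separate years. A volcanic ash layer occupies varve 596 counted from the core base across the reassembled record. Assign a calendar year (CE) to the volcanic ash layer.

1354 CE

Total varves = 416 + 4 + 769 = 1189.
1189 − 596 = 593 varves lie beyond the volcanic ash layer toward the sediment surface.
Removing the 17 false varves leaves 593 − 17 = 576 true varves beyond the volcanic ash layer.
Counting back 576 years from 1930 CE places the volcanic ash layer in 1930 − 576 = 1354 CE.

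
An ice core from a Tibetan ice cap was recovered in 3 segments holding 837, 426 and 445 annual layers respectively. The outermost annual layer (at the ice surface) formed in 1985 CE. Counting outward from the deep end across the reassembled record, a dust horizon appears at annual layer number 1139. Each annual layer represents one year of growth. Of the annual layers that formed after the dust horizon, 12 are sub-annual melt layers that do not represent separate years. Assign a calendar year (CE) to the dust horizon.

Total annual layers = 837 + 426 + 445 = 1708.
Between annual layer 1139 and the ice surface there are 1708 − 1139 = 569 annual layers.
569 − 12 false = 557 true annual layers after the dust horizon.
Counting back 557 years from 1985 CE places the dust horizon in 1985 − 557 = 1428 CE.

1428 CE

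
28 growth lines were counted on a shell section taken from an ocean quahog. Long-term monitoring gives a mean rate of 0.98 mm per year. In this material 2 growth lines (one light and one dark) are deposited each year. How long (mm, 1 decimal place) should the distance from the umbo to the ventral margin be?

13.7 mm

28 growth lines at 2 per year is 28 / 2 = 14 years.
14 years at 0.98 mm/year gives 0.98 × 14 = 13.7 mm.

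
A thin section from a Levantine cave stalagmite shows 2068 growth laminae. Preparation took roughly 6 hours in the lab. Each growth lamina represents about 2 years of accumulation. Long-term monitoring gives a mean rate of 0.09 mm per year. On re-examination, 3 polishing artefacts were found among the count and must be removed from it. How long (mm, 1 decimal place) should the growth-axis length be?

371.7 mm

After corrections the count is 2068 − 3 = 2065 growth laminae.
Multiplying by 2 years per growth lamina: 2065 × 2 = 4130 years.
Predicted length = 0.09 mm/year × 4130 years = 371.7 mm.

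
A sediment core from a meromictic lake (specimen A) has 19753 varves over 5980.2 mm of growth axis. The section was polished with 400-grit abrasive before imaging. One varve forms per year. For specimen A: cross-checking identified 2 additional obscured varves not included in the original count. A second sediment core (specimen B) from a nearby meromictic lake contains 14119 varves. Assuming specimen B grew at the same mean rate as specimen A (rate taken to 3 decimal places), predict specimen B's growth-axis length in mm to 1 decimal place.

4278.1 mm

Specimen A: correcting the raw count gives 19753 + 2 = 19755 true varves.
A: 5980.2 mm over 19755 years gives 5980.2 / 19755 ≈ 0.303 mm/year.
Length of B = 0.303 × 14119 = 4278.1 mm.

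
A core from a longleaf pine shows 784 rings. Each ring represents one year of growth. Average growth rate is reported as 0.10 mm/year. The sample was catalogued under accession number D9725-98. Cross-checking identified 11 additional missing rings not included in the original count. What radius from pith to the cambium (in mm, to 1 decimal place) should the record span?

79.5 mm

After corrections the count is 784 + 11 = 795 rings.
795 years at 0.10 mm/year gives 0.10 × 795 = 79.5 mm.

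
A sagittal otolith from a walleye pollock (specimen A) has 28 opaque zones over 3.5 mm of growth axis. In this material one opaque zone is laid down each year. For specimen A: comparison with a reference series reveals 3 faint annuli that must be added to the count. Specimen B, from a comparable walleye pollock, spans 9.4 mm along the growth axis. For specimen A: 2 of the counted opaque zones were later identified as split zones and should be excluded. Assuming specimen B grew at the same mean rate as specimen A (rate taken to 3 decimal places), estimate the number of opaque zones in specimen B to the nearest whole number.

Specimen A: adjusted count: 28 − 2 + 3 = 29 opaque zones.
A: Mean rate = 3.5 mm / 29 years ≈ 0.121 mm per year.
B spans 9.4 / 0.121 = 77.69 years ≈ 78 opaque zones.

78 opaque zones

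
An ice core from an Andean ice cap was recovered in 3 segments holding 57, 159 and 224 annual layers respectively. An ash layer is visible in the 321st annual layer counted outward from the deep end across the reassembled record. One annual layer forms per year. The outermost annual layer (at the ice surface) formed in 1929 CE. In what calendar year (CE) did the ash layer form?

Total annual layers = 57 + 159 + 224 = 440.
440 − 321 = 119 annual layers lie beyond the ash layer toward the ice surface.
Counting back 119 years from 1929 CE places the ash layer in 1929 − 119 = 1810 CE.

1810 CE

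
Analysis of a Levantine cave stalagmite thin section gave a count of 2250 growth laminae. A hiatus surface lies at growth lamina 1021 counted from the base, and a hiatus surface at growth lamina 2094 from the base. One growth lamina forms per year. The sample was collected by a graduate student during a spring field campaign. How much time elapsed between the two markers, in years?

The two markers are separated by 2094 − 1021 = 1073 growth laminae.
That is 1073 years at one growth lamina per year.

1073 years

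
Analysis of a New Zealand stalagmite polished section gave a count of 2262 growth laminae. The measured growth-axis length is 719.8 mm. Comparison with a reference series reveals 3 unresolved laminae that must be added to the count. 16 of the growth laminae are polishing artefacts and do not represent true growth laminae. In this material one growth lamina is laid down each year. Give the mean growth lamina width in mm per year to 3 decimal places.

True growth lamina count = 2262 − 16 + 3 = 2249.
Mean rate = 719.8 mm / 2249 years ≈ 0.320 mm per year.

0.320 mm per year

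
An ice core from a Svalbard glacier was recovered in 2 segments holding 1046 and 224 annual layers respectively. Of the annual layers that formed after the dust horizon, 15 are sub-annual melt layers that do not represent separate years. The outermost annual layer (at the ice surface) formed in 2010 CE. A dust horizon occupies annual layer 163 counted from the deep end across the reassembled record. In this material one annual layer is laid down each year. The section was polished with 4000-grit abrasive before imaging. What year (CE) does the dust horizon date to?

918 CE

Total annual layers = 1046 + 224 = 1270.
The dust horizon sits at annual layer 163 from the deep end, so 1270 − 163 = 1107 annual layers formed after it.
1107 − 15 false = 1092 true annual layers after the dust horizon.
Counting back 1092 years from 2010 CE places the dust horizon in 2010 − 1092 = 918 CE.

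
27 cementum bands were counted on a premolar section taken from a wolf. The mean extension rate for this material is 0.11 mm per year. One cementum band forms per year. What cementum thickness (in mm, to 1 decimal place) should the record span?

27 years of growth are recorded.
27 years at 0.11 mm/year gives 0.11 × 27 = 3.0 mm.

3.0 mm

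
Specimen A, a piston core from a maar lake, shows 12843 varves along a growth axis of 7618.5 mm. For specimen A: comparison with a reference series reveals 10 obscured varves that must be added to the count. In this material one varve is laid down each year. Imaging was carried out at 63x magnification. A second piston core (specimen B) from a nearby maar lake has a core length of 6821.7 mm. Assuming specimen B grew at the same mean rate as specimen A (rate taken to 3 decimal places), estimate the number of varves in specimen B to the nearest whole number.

Specimen A: correcting the raw count gives 12843 + 10 = 12853 true varves.
A: Extension rate ≈ 7618.5 / 12853 = 0.593 mm/year.
Specimen B: 6821.7 mm / 0.593 mm per year = 11503.71 years ≈ 11504 varves.

11504 varves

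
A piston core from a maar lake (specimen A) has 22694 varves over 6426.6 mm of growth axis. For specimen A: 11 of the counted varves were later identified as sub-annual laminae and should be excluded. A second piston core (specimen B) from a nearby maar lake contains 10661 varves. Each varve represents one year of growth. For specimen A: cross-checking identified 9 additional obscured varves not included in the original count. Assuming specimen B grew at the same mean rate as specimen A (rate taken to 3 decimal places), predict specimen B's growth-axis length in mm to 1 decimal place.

3017.1 mm

Specimen A: true varve count = 22694 − 11 + 9 = 22692.
A: 6426.6 mm over 22692 years gives 6426.6 / 22692 ≈ 0.283 mm/year.
B's length ≈ 0.283 × 10661 = 3017.1 mm.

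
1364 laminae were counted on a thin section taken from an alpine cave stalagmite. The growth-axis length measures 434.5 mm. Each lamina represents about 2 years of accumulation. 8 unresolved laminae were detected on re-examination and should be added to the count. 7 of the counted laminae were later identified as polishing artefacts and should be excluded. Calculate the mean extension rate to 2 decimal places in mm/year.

After corrections the count is 1364 − 7 + 8 = 1365 laminae.
At 2 years per lamina, 1365 × 2 = 2730 years.
Extension rate ≈ 434.5 / 2730 = 0.16 mm/year.

0.16 mm/year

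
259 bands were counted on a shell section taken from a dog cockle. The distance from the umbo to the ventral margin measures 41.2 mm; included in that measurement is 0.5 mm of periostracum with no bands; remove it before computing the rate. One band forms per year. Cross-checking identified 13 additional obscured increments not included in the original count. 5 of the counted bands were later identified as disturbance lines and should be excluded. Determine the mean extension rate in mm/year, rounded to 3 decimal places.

Correcting the raw count gives 259 − 5 + 13 = 267 true bands.
Removing the 0.5 mm offcut leaves 41.2 − 0.5 = 40.7 mm.
Mean rate = 40.7 mm / 267 years ≈ 0.152 mm/year.

0.152 mm/year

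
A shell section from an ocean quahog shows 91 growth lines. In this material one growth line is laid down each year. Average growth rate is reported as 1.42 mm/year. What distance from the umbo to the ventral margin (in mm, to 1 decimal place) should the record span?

129.2 mm

91 years of growth are recorded.
Predicted length = 1.42 mm/year × 91 years = 129.2 mm.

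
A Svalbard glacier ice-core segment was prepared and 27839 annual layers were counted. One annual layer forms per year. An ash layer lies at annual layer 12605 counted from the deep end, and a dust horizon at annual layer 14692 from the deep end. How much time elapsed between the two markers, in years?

Separation: 14692 − 12605 = 2087 annual layers.
One annual layer per year makes the interval 2087 years.

2087 years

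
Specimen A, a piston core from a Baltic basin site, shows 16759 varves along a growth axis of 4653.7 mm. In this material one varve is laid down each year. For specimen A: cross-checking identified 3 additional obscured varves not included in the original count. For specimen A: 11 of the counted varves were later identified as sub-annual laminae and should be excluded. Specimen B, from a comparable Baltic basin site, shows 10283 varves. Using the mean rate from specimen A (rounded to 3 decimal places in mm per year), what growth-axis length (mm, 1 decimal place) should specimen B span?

Specimen A: after corrections the count is 16759 − 11 + 3 = 16751 varves.
A: 4653.7 mm over 16751 years gives 4653.7 / 16751 ≈ 0.278 mm/year.
For B, 0.278 mm/year × 10283 years = 2858.7 mm.

2858.7 mm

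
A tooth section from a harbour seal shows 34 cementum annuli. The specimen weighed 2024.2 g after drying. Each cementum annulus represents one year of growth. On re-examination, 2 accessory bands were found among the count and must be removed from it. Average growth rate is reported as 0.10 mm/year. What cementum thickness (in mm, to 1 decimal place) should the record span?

3.2 mm

True cementum annulus count = 34 − 2 = 32.
Predicted length = 0.10 mm/year × 32 years = 3.2 mm.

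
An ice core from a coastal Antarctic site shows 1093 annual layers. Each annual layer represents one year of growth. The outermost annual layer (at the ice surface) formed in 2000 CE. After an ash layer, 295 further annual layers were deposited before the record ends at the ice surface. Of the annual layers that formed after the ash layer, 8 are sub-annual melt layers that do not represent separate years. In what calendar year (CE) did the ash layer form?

There are 295 annual layers younger than the ash layer.
Excluding 8 false annual layers: 295 − 8 = 287.
Counting back 287 years from 2000 CE places the ash layer in 2000 − 287 = 1713 CE.

1713 CE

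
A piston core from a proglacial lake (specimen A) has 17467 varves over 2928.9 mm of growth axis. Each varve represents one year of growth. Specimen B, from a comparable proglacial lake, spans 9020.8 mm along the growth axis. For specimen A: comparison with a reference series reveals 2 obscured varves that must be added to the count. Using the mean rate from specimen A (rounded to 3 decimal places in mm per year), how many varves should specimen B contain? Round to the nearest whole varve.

53695 varves

Specimen A: correcting the raw count gives 17467 + 2 = 17469 true varves.
A: Extension rate ≈ 2928.9 / 17469 = 0.168 mm/year.
Specimen B: 9020.8 mm / 0.168 mm per year = 53695.24 years ≈ 53695 varves.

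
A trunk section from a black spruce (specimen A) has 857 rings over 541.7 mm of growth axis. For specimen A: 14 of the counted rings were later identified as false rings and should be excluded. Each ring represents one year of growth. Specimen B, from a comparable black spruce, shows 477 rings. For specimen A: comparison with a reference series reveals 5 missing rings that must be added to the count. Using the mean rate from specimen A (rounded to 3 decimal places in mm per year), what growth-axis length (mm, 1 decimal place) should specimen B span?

304.8 mm

Specimen A: correcting the raw count gives 857 − 14 + 5 = 848 true rings.
A: Extension rate ≈ 541.7 / 848 = 0.639 mm per year.
Length of B = 0.639 × 477 = 304.8 mm.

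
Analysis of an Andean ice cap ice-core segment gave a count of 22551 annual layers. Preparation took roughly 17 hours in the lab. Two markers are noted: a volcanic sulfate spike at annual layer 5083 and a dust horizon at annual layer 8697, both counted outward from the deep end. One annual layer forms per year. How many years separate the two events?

3614 yr

Separation: 8697 − 5083 = 3614 annual layers.
At one annual layer per year, 3614 years elapsed between them.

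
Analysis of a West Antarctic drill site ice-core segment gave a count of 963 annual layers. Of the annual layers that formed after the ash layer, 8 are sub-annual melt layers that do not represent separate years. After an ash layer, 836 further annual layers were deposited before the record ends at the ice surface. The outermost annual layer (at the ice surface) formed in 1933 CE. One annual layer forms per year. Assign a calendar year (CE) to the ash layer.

1105 CE

836 annual layers formed after the ash layer.
836 − 8 false = 828 true annual layers after the ash layer.
1933 − 828 = 1105 CE.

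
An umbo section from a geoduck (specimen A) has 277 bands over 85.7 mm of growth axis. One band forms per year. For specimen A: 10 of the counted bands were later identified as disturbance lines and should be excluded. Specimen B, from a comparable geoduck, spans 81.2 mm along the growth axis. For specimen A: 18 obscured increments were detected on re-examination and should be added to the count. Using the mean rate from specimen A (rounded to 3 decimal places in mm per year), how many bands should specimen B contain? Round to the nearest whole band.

270 bands

Specimen A: adjusted count: 277 − 10 + 18 = 285 bands.
A: 85.7 mm over 285 years gives 85.7 / 285 ≈ 0.301 mm per year.
For B, 81.2 / 0.301 = 269.77 years ≈ 270 bands.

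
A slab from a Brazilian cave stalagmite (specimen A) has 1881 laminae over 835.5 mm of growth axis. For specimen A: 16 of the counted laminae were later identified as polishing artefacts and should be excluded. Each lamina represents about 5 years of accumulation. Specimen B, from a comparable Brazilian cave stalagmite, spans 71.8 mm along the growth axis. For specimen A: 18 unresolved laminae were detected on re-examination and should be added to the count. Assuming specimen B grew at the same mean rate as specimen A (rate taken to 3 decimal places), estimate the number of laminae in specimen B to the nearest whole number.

161 laminae

Specimen A: correcting the raw count gives 1881 − 16 + 18 = 1883 true laminae.
Specimen A: at 5 years per lamina, 1883 × 5 = 9415 years.
A: Mean rate = 835.5 mm / 9415 years ≈ 0.089 mm per year.
B spans 71.8 / 0.089 = 806.74 years; at 5 years per lamina that is 806.74 / 5 ≈ 161 laminae.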